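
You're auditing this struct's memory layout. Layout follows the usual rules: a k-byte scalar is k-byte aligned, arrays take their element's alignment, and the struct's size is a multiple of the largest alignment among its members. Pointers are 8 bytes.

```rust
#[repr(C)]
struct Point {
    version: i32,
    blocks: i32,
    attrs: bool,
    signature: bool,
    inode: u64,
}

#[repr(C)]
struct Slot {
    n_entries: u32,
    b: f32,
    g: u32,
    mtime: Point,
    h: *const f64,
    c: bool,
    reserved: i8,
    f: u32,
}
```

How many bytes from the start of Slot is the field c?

Point: version at 0 (size 4, align 4) → ends 4; blocks at 4 (size 4, align 4) → ends 8; attrs at 8 (size 1, align 1) → ends 9; signature at 9 (size 1, align 1) → ends 10; pad 6 to align 8 for inode; inode at 16 (size 8, align 8) → ends 24; total 24 bytes, alignment 8
n_entries at 0 (size 4, align 4) → ends 4
b at 4 (size 4, align 4) → ends 8
g at 8 (size 4, align 4) → ends 12
pad 4 to align 8 for mtime
mtime at 16 (size 24, align 8) → ends 40
h at 40 (size 8, align 8) → ends 48
c at 48 (size 1, align 1) → ends 49

48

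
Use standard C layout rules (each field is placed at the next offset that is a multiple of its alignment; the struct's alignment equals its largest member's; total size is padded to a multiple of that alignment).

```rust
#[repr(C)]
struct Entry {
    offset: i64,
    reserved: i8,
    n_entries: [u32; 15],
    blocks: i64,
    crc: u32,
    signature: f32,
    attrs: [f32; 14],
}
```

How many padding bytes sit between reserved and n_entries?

@0: offset [8B, align 8] → 8
@8: reserved [1B, align 1] → 9
+3 pad (align 4)
@12: n_entries [60B, align 4] → 72

3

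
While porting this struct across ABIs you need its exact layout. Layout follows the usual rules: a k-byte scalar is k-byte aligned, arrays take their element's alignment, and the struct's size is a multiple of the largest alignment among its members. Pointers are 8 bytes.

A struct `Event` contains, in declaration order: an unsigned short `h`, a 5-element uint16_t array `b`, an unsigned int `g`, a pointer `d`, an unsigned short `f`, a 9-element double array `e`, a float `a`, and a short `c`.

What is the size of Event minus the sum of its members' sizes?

@0: h [2B, align 2] → 2
@2: b [10B, align 2] → 12
@12: g [4B, align 4] → 16
@16: d [8B, align 8] → 24
@24: f [2B, align 2] → 26
+6 pad (align 8)
@32: e [72B, align 8] → 104
@104: a [4B, align 4] → 108
@108: c [2B, align 2] → 110
+2 tail pad (align 8)
size 112, align 8
data bytes 104, size 112 → padding 8

8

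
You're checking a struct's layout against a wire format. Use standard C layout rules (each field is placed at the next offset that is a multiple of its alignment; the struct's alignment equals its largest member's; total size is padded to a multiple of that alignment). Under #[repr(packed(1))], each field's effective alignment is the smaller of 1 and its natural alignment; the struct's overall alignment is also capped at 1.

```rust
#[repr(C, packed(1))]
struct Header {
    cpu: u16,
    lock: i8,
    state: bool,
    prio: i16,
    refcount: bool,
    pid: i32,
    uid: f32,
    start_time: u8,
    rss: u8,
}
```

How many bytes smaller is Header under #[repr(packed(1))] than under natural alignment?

natural layout:
  @0: cpu [2B, align 2] → 2
  @2: lock [1B, align 1] → 3
  @3: state [1B, align 1] → 4
  @4: prio [2B, align 2] → 6
  @6: refcount [1B, align 1] → 7
  +1 pad (align 4)
  @8: pid [4B, align 4] → 12
  @12: uid [4B, align 4] → 16
  @16: start_time [1B, align 1] → 17
  @17: rss [1B, align 1] → 18
  +2 tail pad (align 4)
  size 20, align 4
packed(1) layout:
  @0: cpu [2B, align 1] → 2
  @2: lock [1B, align 1] → 3
  @3: state [1B, align 1] → 4
  @4: prio [2B, align 1] → 6
  @6: refcount [1B, align 1] → 7
  @7: pid [4B, align 1] → 11
  @11: uid [4B, align 1] → 15
  @15: start_time [1B, align 1] → 16
  @16: rss [1B, align 1] → 17
  size 17, align 1
20 − 17 = 3

3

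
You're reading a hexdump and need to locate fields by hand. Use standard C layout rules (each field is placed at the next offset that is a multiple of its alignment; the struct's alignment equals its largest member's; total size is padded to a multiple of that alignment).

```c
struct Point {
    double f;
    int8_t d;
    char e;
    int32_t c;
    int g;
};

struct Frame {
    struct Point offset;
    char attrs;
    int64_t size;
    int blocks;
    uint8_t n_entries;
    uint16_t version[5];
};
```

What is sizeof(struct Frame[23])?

1288

Point: @0: f [8B, align 8] → 8; @8: d [1B, align 1] → 9; @9: e [1B, align 1] → 10; +2 pad (align 4); @12: c [4B, align 4] → 16; @16: g [4B, align 4] → 20; +4 tail pad (align 8); size 24, align 8
@0: offset [24B, align 8] → 24
@24: attrs [1B, align 1] → 25
+7 pad (align 8)
@32: size [8B, align 8] → 40
@40: blocks [4B, align 4] → 44
@44: n_entries [1B, align 1] → 45
+1 pad (align 2)
@46: version [10B, align 2] → 56
size 56, align 8
array of 23: 23 × 56 = 1288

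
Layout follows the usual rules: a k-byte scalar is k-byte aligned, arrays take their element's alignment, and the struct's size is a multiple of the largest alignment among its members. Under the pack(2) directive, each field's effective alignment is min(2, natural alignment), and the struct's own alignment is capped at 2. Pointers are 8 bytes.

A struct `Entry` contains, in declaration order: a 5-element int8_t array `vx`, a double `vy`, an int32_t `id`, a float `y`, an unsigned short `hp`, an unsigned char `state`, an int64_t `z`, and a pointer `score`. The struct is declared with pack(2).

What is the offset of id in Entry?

14

vx at 0 (size 5, align 1) → ends 5
pad 1 to align 2 for vy
vy at 6 (size 8, align 2) → ends 14
id at 14 (size 4, align 2) → ends 18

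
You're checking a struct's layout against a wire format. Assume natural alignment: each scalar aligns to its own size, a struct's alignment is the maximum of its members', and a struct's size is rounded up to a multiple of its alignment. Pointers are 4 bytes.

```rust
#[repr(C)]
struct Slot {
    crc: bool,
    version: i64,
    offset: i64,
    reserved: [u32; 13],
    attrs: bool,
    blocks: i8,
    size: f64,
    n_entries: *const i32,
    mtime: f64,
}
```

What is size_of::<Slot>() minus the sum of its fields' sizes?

13

@0: crc [1B, align 1] → 1
+7 pad (align 8)
@8: version [8B, align 8] → 16
@16: offset [8B, align 8] → 24
@24: reserved [52B, align 4] → 76
@76: attrs [1B, align 1] → 77
@77: blocks [1B, align 1] → 78
+2 pad (align 8)
@80: size [8B, align 8] → 88
@88: n_entries [4B, align 4] → 92
+4 pad (align 8)
@96: mtime [8B, align 8] → 104
size 104, align 8
data bytes 91, size 104 → padding 13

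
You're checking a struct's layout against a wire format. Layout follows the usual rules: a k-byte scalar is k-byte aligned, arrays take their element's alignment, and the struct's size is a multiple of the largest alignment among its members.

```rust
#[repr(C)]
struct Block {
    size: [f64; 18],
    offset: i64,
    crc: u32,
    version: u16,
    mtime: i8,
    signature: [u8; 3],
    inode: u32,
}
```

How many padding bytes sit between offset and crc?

0..144  size  (144B, 8-aligned)
144..152  offset  (8B, 8-aligned)
152..156  crc  (4B, 4-aligned)

0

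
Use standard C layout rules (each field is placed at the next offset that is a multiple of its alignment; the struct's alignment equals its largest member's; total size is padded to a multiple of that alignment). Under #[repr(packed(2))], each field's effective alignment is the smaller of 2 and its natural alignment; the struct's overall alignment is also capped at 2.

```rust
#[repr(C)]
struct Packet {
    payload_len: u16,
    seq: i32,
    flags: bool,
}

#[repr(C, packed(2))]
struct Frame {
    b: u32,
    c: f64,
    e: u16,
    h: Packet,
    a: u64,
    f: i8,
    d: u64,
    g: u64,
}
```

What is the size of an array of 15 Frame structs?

Packet: payload_len at 0 (size 2, align 2) → ends 2; pad 2 to align 4 for seq; seq at 4 (size 4, align 4) → ends 8; flags at 8 (size 1, align 1) → ends 9; tail pad 3 to reach multiple of 4; total 12 bytes, alignment 4
b at 0 (size 4, align 2) → ends 4
c at 4 (size 8, align 2) → ends 12
e at 12 (size 2, align 2) → ends 14
h at 14 (size 12, align 2) → ends 26
a at 26 (size 8, align 2) → ends 34
f at 34 (size 1, align 1) → ends 35
pad 1 to align 2 for d
d at 36 (size 8, align 2) → ends 44
g at 44 (size 8, align 2) → ends 52
total 52 bytes, alignment 2
array of 15: 15 × 52 = 780

780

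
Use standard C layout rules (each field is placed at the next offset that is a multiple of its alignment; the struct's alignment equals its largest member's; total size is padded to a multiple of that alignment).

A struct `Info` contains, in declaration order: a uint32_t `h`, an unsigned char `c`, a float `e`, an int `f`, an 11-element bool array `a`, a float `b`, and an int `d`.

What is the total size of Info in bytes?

0..4  h  (4B, 4-aligned)
4..5  c  (1B, 1-aligned)
5..8  -- padding (3B)
8..12  e  (4B, 4-aligned)
12..16  f  (4B, 4-aligned)
16..27  a  (11B, 1-aligned)
27..28  -- padding (1B)
28..32  b  (4B, 4-aligned)
32..36  d  (4B, 4-aligned)
sizeof = 36, alignof = 4

36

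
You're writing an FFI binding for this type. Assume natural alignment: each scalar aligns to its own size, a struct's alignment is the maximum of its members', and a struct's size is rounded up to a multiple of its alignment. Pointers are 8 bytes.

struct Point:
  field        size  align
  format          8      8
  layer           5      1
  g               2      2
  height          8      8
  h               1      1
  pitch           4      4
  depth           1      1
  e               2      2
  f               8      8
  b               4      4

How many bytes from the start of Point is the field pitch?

0..8  format  (8B, 8-aligned)
8..13  layer  (5B, 1-aligned)
13..14  -- padding (1B)
14..16  g  (2B, 2-aligned)
16..24  height  (8B, 8-aligned)
24..25  h  (1B, 1-aligned)
25..28  -- padding (3B)
28..32  pitch  (4B, 4-aligned)

28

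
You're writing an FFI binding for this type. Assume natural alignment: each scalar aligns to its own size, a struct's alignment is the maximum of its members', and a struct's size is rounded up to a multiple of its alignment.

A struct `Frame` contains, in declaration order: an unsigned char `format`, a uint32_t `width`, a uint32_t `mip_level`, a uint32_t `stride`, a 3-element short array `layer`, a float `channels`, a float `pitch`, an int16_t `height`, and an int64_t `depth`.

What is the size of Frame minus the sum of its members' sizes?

11

0..1  format  (1B, 1-aligned)
1..4  -- padding (3B)
4..8  width  (4B, 4-aligned)
8..12  mip_level  (4B, 4-aligned)
12..16  stride  (4B, 4-aligned)
16..22  layer  (6B, 2-aligned)
22..24  -- padding (2B)
24..28  channels  (4B, 4-aligned)
28..32  pitch  (4B, 4-aligned)
32..34  height  (2B, 2-aligned)
34..40  -- padding (6B)
40..48  depth  (8B, 8-aligned)
sizeof = 48, alignof = 8
data bytes 37, size 48 → padding 11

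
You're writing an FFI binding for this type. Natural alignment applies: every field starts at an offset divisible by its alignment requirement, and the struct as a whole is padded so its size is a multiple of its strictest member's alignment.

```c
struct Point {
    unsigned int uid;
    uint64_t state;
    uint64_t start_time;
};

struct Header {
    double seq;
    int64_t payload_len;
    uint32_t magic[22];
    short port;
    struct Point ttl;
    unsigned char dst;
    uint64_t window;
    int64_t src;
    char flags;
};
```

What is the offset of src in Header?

152

Point: uid at 0 (size 4, align 4) → ends 4; pad 4 to align 8 for state; state at 8 (size 8, align 8) → ends 16; start_time at 16 (size 8, align 8) → ends 24; total 24 bytes, alignment 8
seq at 0 (size 8, align 8) → ends 8
payload_len at 8 (size 8, align 8) → ends 16
magic at 16 (size 88, align 4) → ends 104
port at 104 (size 2, align 2) → ends 106
pad 6 to align 8 for ttl
ttl at 112 (size 24, align 8) → ends 136
dst at 136 (size 1, align 1) → ends 137
pad 7 to align 8 for window
window at 144 (size 8, align 8) → ends 152
src at 152 (size 8, align 8) → ends 160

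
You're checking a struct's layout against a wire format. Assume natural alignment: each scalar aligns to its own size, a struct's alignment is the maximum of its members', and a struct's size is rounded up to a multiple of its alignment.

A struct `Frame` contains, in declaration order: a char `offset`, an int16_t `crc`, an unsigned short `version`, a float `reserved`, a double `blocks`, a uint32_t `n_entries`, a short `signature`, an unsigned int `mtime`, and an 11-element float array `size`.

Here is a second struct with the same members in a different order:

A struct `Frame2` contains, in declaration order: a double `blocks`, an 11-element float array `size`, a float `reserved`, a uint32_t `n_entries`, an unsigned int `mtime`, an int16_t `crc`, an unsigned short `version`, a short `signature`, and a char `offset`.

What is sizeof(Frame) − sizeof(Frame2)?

0..1  offset  (1B, 1-aligned)
1..2  -- padding (1B)
2..4  crc  (2B, 2-aligned)
4..6  version  (2B, 2-aligned)
6..8  -- padding (2B)
8..12  reserved  (4B, 4-aligned)
12..16  -- padding (4B)
16..24  blocks  (8B, 8-aligned)
24..28  n_entries  (4B, 4-aligned)
28..30  signature  (2B, 2-aligned)
30..32  -- padding (2B)
32..36  mtime  (4B, 4-aligned)
36..80  size  (44B, 4-aligned)
sizeof = 80, alignof = 8
— Frame2 —
0..8  blocks  (8B, 8-aligned)
8..52  size  (44B, 4-aligned)
52..56  reserved  (4B, 4-aligned)
56..60  n_entries  (4B, 4-aligned)
60..64  mtime  (4B, 4-aligned)
64..66  crc  (2B, 2-aligned)
66..68  version  (2B, 2-aligned)
68..70  signature  (2B, 2-aligned)
70..71  offset  (1B, 1-aligned)
71..72  -- tail padding (1B)
sizeof = 72, alignof = 8
80 − 72 = 8

8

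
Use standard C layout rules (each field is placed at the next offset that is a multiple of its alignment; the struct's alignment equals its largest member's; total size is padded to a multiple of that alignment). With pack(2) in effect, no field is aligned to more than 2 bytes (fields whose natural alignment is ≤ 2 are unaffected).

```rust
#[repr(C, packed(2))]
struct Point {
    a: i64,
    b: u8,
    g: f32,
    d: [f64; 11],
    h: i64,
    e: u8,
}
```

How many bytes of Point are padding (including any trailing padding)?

2

a at 0 (size 8, align 2) → ends 8
b at 8 (size 1, align 1) → ends 9
pad 1 to align 2 for g
g at 10 (size 4, align 2) → ends 14
d at 14 (size 88, align 2) → ends 102
h at 102 (size 8, align 2) → ends 110
e at 110 (size 1, align 1) → ends 111
tail pad 1 to reach multiple of 2
total 112 bytes, alignment 2
data bytes 110, size 112 → padding 2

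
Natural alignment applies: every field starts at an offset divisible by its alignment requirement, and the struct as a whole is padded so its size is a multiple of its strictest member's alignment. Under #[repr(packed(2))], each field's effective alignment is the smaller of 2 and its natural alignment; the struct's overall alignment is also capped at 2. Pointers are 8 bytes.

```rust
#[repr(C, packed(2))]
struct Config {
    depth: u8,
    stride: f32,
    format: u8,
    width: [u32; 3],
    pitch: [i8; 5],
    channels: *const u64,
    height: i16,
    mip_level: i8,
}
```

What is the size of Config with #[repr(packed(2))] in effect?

38

0..1  depth  (1B, 1-aligned)
1..2  -- padding (1B)
2..6  stride  (4B, 2-aligned)
6..7  format  (1B, 1-aligned)
7..8  -- padding (1B)
8..20  width  (12B, 2-aligned)
20..25  pitch  (5B, 1-aligned)
25..26  -- padding (1B)
26..34  channels  (8B, 2-aligned)
34..36  height  (2B, 2-aligned)
36..37  mip_level  (1B, 1-aligned)
37..38  -- tail padding (1B)
sizeof = 38, alignof = 2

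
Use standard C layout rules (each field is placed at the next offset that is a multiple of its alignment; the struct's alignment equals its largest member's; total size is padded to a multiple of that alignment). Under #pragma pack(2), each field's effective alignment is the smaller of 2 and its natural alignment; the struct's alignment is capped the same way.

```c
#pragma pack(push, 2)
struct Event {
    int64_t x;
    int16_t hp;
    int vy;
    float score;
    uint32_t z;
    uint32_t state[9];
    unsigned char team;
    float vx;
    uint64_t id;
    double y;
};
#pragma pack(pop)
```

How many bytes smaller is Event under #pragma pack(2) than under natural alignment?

natural layout:
  0..8  x  (8B, 8-aligned)
  8..10  hp  (2B, 2-aligned)
  10..12  -- padding (2B)
  12..16  vy  (4B, 4-aligned)
  16..20  score  (4B, 4-aligned)
  20..24  z  (4B, 4-aligned)
  24..60  state  (36B, 4-aligned)
  60..61  team  (1B, 1-aligned)
  61..64  -- padding (3B)
  64..68  vx  (4B, 4-aligned)
  68..72  -- padding (4B)
  72..80  id  (8B, 8-aligned)
  80..88  y  (8B, 8-aligned)
  sizeof = 88, alignof = 8
packed(2) layout:
  0..8  x  (8B, 2-aligned)
  8..10  hp  (2B, 2-aligned)
  10..14  vy  (4B, 2-aligned)
  14..18  score  (4B, 2-aligned)
  18..22  z  (4B, 2-aligned)
  22..58  state  (36B, 2-aligned)
  58..59  team  (1B, 1-aligned)
  59..60  -- padding (1B)
  60..64  vx  (4B, 2-aligned)
  64..72  id  (8B, 2-aligned)
  72..80  y  (8B, 2-aligned)
  sizeof = 80, alignof = 2
88 − 80 = 8

8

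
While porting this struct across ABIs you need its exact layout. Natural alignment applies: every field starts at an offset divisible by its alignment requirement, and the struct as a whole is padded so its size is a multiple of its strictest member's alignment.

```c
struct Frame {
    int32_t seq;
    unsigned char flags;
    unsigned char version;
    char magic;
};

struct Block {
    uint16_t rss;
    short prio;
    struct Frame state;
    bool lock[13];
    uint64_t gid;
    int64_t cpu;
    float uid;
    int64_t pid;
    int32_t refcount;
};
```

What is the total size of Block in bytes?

Frame: @0: seq [4B, align 4] → 4; @4: flags [1B, align 1] → 5; @5: version [1B, align 1] → 6; @6: magic [1B, align 1] → 7; +1 tail pad (align 4); size 8, align 4
@0: rss [2B, align 2] → 2
@2: prio [2B, align 2] → 4
@4: state [8B, align 4] → 12
@12: lock [13B, align 1] → 25
+7 pad (align 8)
@32: gid [8B, align 8] → 40
@40: cpu [8B, align 8] → 48
@48: uid [4B, align 4] → 52
+4 pad (align 8)
@56: pid [8B, align 8] → 64
@64: refcount [4B, align 4] → 68
+4 tail pad (align 8)
size 72, align 8

72 bytes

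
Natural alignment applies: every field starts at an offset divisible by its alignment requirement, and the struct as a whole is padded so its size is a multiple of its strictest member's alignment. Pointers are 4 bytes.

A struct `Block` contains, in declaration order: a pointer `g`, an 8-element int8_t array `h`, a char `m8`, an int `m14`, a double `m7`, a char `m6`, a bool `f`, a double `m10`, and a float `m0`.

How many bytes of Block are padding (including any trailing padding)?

17

g at 0 (size 4, align 4) → ends 4
h at 4 (size 8, align 1) → ends 12
m8 at 12 (size 1, align 1) → ends 13
pad 3 to align 4 for m14
m14 at 16 (size 4, align 4) → ends 20
pad 4 to align 8 for m7
m7 at 24 (size 8, align 8) → ends 32
m6 at 32 (size 1, align 1) → ends 33
f at 33 (size 1, align 1) → ends 34
pad 6 to align 8 for m10
m10 at 40 (size 8, align 8) → ends 48
m0 at 48 (size 4, align 4) → ends 52
tail pad 4 to reach multiple of 8
total 56 bytes, alignment 8
data bytes 39, size 56 → padding 17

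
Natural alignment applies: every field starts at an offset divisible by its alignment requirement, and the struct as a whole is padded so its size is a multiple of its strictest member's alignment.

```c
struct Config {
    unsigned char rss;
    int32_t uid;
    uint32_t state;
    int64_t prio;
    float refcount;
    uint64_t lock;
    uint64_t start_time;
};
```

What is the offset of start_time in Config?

0..1  rss  (1B, 1-aligned)
1..4  -- padding (3B)
4..8  uid  (4B, 4-aligned)
8..12  state  (4B, 4-aligned)
12..16  -- padding (4B)
16..24  prio  (8B, 8-aligned)
24..28  refcount  (4B, 4-aligned)
28..32  -- padding (4B)
32..40  lock  (8B, 8-aligned)
40..48  start_time  (8B, 8-aligned)

40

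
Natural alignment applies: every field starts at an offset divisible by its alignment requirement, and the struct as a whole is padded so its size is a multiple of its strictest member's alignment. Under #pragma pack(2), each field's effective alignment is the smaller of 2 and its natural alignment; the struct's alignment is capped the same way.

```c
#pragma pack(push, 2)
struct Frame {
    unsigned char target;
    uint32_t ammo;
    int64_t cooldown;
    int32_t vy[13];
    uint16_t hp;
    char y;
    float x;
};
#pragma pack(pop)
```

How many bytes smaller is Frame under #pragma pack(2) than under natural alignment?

6

natural layout:
  @0: target [1B, align 1] → 1
  +3 pad (align 4)
  @4: ammo [4B, align 4] → 8
  @8: cooldown [8B, align 8] → 16
  @16: vy [52B, align 4] → 68
  @68: hp [2B, align 2] → 70
  @70: y [1B, align 1] → 71
  +1 pad (align 4)
  @72: x [4B, align 4] → 76
  +4 tail pad (align 8)
  size 80, align 8
packed(2) layout:
  @0: target [1B, align 1] → 1
  +1 pad (align 2)
  @2: ammo [4B, align 2] → 6
  @6: cooldown [8B, align 2] → 14
  @14: vy [52B, align 2] → 66
  @66: hp [2B, align 2] → 68
  @68: y [1B, align 1] → 69
  +1 pad (align 2)
  @70: x [4B, align 2] → 74
  size 74, align 2
80 − 74 = 6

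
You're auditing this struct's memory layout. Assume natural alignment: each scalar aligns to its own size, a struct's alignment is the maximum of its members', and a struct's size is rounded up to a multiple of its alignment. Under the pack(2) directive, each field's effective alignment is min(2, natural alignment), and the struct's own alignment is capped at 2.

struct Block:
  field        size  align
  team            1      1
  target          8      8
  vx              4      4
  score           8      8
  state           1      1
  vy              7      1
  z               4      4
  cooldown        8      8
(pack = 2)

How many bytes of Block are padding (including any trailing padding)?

0..1  team  (1B, 1-aligned)
1..2  -- padding (1B)
2..10  target  (8B, 2-aligned)
10..14  vx  (4B, 2-aligned)
14..22  score  (8B, 2-aligned)
22..23  state  (1B, 1-aligned)
23..30  vy  (7B, 1-aligned)
30..34  z  (4B, 2-aligned)
34..42  cooldown  (8B, 2-aligned)
sizeof = 42, alignof = 2
data bytes 41, size 42 → padding 1

1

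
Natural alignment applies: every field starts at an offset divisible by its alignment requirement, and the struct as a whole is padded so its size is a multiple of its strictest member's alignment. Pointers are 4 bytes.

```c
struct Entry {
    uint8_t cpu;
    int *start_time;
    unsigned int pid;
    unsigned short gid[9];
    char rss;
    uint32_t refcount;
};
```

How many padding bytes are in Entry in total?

4

cpu at 0 (size 1, align 1) → ends 1
pad 3 to align 4 for start_time
start_time at 4 (size 4, align 4) → ends 8
pid at 8 (size 4, align 4) → ends 12
gid at 12 (size 18, align 2) → ends 30
rss at 30 (size 1, align 1) → ends 31
pad 1 to align 4 for refcount
refcount at 32 (size 4, align 4) → ends 36
total 36 bytes, alignment 4
data bytes 32, size 36 → padding 4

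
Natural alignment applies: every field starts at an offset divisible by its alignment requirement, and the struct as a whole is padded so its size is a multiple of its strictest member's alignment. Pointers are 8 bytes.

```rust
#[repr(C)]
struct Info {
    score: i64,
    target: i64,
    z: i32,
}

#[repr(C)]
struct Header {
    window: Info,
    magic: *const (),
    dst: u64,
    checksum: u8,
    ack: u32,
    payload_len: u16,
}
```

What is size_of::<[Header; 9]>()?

Info: 0..8  score  (8B, 8-aligned); 8..16  target  (8B, 8-aligned); 16..20  z  (4B, 4-aligned); 20..24  -- tail padding (4B); sizeof = 24, alignof = 8
0..24  window  (24B, 8-aligned)
24..32  magic  (8B, 8-aligned)
32..40  dst  (8B, 8-aligned)
40..41  checksum  (1B, 1-aligned)
41..44  -- padding (3B)
44..48  ack  (4B, 4-aligned)
48..50  payload_len  (2B, 2-aligned)
50..56  -- tail padding (6B)
sizeof = 56, alignof = 8
array of 9: 9 × 56 = 504

504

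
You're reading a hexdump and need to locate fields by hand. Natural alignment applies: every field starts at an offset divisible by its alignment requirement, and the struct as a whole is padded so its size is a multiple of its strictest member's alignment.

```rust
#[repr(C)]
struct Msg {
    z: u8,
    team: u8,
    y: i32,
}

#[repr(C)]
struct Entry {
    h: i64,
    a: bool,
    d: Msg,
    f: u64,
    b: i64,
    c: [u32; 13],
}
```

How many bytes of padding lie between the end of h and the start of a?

0

Msg: 0..1  z  (1B, 1-aligned); 1..2  team  (1B, 1-aligned); 2..4  -- padding (2B); 4..8  y  (4B, 4-aligned); sizeof = 8, alignof = 4
0..8  h  (8B, 8-aligned)
8..9  a  (1B, 1-aligned)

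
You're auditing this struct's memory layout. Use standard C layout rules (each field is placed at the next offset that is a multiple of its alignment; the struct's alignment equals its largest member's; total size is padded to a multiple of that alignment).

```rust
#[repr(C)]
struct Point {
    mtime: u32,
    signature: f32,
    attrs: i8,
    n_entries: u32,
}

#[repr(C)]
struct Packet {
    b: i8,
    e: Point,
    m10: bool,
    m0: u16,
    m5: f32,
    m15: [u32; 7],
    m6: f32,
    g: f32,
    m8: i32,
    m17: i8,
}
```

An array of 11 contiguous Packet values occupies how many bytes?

Point: 0..4  mtime  (4B, 4-aligned); 4..8  signature  (4B, 4-aligned); 8..9  attrs  (1B, 1-aligned); 9..12  -- padding (3B); 12..16  n_entries  (4B, 4-aligned); sizeof = 16, alignof = 4
0..1  b  (1B, 1-aligned)
1..4  -- padding (3B)
4..20  e  (16B, 4-aligned)
20..21  m10  (1B, 1-aligned)
21..22  -- padding (1B)
22..24  m0  (2B, 2-aligned)
24..28  m5  (4B, 4-aligned)
28..56  m15  (28B, 4-aligned)
56..60  m6  (4B, 4-aligned)
60..64  g  (4B, 4-aligned)
64..68  m8  (4B, 4-aligned)
68..69  m17  (1B, 1-aligned)
69..72  -- tail padding (3B)
sizeof = 72, alignof = 4
array of 11: 11 × 72 = 792

792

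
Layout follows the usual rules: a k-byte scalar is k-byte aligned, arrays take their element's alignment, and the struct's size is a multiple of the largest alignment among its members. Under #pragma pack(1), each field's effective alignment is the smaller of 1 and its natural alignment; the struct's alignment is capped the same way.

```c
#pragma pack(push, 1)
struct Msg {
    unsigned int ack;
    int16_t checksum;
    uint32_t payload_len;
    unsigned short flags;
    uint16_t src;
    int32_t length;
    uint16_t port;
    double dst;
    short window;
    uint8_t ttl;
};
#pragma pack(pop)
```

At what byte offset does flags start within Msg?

ack at 0 (size 4, align 1) → ends 4
checksum at 4 (size 2, align 1) → ends 6
payload_len at 6 (size 4, align 1) → ends 10
flags at 10 (size 2, align 1) → ends 12

10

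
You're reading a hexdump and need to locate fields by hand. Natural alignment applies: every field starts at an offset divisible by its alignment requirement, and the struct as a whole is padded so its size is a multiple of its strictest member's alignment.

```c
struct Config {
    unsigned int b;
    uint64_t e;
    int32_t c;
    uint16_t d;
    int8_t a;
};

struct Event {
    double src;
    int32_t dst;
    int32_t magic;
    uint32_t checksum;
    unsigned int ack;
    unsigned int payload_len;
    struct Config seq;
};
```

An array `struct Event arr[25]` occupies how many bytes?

1400

Config: b at 0 (size 4, align 4) → ends 4; pad 4 to align 8 for e; e at 8 (size 8, align 8) → ends 16; c at 16 (size 4, align 4) → ends 20; d at 20 (size 2, align 2) → ends 22; a at 22 (size 1, align 1) → ends 23; tail pad 1 to reach multiple of 8; total 24 bytes, alignment 8
src at 0 (size 8, align 8) → ends 8
dst at 8 (size 4, align 4) → ends 12
magic at 12 (size 4, align 4) → ends 16
checksum at 16 (size 4, align 4) → ends 20
ack at 20 (size 4, align 4) → ends 24
payload_len at 24 (size 4, align 4) → ends 28
pad 4 to align 8 for seq
seq at 32 (size 24, align 8) → ends 56
total 56 bytes, alignment 8
array of 25: 25 × 56 = 1400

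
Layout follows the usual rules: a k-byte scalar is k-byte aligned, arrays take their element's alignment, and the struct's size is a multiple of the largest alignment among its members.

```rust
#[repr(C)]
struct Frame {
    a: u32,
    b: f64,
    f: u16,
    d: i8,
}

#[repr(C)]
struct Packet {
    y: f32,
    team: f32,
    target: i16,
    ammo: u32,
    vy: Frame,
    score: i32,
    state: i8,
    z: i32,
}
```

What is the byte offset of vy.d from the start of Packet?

Frame: a at 0 (size 4, align 4) → ends 4; pad 4 to align 8 for b; b at 8 (size 8, align 8) → ends 16; f at 16 (size 2, align 2) → ends 18; d at 18 (size 1, align 1) → ends 19; tail pad 5 to reach multiple of 8; total 24 bytes, alignment 8
y at 0 (size 4, align 4) → ends 4
team at 4 (size 4, align 4) → ends 8
target at 8 (size 2, align 2) → ends 10
pad 2 to align 4 for ammo
ammo at 12 (size 4, align 4) → ends 16
vy at 16 (size 24, align 8) → ends 40
within Frame: d at 18
16 + 18 = 34

34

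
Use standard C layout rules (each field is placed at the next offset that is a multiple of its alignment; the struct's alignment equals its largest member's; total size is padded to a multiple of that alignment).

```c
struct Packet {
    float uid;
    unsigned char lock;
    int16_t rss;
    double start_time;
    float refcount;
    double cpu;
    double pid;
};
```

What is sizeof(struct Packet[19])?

@0: uid [4B, align 4] → 4
@4: lock [1B, align 1] → 5
+1 pad (align 2)
@6: rss [2B, align 2] → 8
@8: start_time [8B, align 8] → 16
@16: refcount [4B, align 4] → 20
+4 pad (align 8)
@24: cpu [8B, align 8] → 32
@32: pid [8B, align 8] → 40
size 40, align 8
array of 19: 19 × 40 = 760

760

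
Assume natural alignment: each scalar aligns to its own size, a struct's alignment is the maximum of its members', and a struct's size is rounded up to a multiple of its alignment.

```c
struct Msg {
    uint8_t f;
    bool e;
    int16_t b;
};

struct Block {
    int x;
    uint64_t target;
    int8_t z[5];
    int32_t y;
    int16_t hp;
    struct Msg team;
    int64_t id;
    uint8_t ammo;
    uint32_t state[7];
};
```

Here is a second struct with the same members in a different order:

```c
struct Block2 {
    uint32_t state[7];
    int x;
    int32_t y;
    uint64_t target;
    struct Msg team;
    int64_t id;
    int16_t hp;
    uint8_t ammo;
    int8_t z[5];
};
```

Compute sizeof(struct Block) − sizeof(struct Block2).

8

Msg: 0..1  f  (1B, 1-aligned); 1..2  e  (1B, 1-aligned); 2..4  b  (2B, 2-aligned); sizeof = 4, alignof = 2
0..4  x  (4B, 4-aligned)
4..8  -- padding (4B)
8..16  target  (8B, 8-aligned)
16..21  z  (5B, 1-aligned)
21..24  -- padding (3B)
24..28  y  (4B, 4-aligned)
28..30  hp  (2B, 2-aligned)
30..34  team  (4B, 2-aligned)
34..40  -- padding (6B)
40..48  id  (8B, 8-aligned)
48..49  ammo  (1B, 1-aligned)
49..52  -- padding (3B)
52..80  state  (28B, 4-aligned)
sizeof = 80, alignof = 8
— Block2 —
0..28  state  (28B, 4-aligned)
28..32  x  (4B, 4-aligned)
32..36  y  (4B, 4-aligned)
36..40  -- padding (4B)
40..48  target  (8B, 8-aligned)
48..52  team  (4B, 2-aligned)
52..56  -- padding (4B)
56..64  id  (8B, 8-aligned)
64..66  hp  (2B, 2-aligned)
66..67  ammo  (1B, 1-aligned)
67..72  z  (5B, 1-aligned)
sizeof = 72, alignof = 8
80 − 72 = 8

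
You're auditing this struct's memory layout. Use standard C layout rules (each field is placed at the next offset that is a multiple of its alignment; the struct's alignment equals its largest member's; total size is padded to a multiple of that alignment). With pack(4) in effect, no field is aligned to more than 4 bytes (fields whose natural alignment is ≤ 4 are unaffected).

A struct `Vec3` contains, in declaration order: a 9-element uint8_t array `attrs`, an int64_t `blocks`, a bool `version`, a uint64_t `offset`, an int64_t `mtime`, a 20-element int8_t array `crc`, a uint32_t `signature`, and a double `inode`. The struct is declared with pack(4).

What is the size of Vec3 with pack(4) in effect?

72

attrs at 0 (size 9, align 1) → ends 9
pad 3 to align 4 for blocks
blocks at 12 (size 8, align 4) → ends 20
version at 20 (size 1, align 1) → ends 21
pad 3 to align 4 for offset
offset at 24 (size 8, align 4) → ends 32
mtime at 32 (size 8, align 4) → ends 40
crc at 40 (size 20, align 1) → ends 60
signature at 60 (size 4, align 4) → ends 64
inode at 64 (size 8, align 4) → ends 72
total 72 bytes, alignment 4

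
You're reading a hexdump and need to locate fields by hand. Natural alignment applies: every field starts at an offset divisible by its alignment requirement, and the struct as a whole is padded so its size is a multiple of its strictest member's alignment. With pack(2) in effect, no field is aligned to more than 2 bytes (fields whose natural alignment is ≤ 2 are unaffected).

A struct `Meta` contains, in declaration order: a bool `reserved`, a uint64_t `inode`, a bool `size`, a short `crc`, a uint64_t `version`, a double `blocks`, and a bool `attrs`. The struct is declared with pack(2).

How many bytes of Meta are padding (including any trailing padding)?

0..1  reserved  (1B, 1-aligned)
1..2  -- padding (1B)
2..10  inode  (8B, 2-aligned)
10..11  size  (1B, 1-aligned)
11..12  -- padding (1B)
12..14  crc  (2B, 2-aligned)
14..22  version  (8B, 2-aligned)
22..30  blocks  (8B, 2-aligned)
30..31  attrs  (1B, 1-aligned)
31..32  -- tail padding (1B)
sizeof = 32, alignof = 2
data bytes 29, size 32 → padding 3

3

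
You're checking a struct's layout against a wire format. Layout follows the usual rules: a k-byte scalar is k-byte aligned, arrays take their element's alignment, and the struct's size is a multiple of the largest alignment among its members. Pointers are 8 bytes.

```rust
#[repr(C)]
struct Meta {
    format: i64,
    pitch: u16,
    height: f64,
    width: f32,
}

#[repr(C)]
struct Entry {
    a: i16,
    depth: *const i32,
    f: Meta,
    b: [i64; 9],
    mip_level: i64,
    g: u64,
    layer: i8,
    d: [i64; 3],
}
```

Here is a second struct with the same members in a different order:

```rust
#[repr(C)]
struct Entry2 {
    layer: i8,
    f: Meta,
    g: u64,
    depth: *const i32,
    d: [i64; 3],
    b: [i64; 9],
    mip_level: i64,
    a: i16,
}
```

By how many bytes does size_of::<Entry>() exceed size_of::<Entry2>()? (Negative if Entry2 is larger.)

Meta: format at 0 (size 8, align 8) → ends 8; pitch at 8 (size 2, align 2) → ends 10; pad 6 to align 8 for height; height at 16 (size 8, align 8) → ends 24; width at 24 (size 4, align 4) → ends 28; tail pad 4 to reach multiple of 8; total 32 bytes, alignment 8
a at 0 (size 2, align 2) → ends 2
pad 6 to align 8 for depth
depth at 8 (size 8, align 8) → ends 16
f at 16 (size 32, align 8) → ends 48
b at 48 (size 72, align 8) → ends 120
mip_level at 120 (size 8, align 8) → ends 128
g at 128 (size 8, align 8) → ends 136
layer at 136 (size 1, align 1) → ends 137
pad 7 to align 8 for d
d at 144 (size 24, align 8) → ends 168
total 168 bytes, alignment 8
— Entry2 —
layer at 0 (size 1, align 1) → ends 1
pad 7 to align 8 for f
f at 8 (size 32, align 8) → ends 40
g at 40 (size 8, align 8) → ends 48
depth at 48 (size 8, align 8) → ends 56
d at 56 (size 24, align 8) → ends 80
b at 80 (size 72, align 8) → ends 152
mip_level at 152 (size 8, align 8) → ends 160
a at 160 (size 2, align 2) → ends 162
tail pad 6 to reach multiple of 8
total 168 bytes, alignment 8
168 − 168 = 0

0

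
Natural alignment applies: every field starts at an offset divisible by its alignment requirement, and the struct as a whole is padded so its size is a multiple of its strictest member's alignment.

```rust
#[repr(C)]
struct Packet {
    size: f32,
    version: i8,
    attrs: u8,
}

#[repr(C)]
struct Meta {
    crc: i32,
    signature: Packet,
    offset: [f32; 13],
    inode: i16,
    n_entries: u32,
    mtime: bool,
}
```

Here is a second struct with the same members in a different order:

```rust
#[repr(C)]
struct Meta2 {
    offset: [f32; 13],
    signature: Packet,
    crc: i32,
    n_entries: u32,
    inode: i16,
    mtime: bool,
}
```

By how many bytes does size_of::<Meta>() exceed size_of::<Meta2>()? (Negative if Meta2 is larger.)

4

Packet: 0..4  size  (4B, 4-aligned); 4..5  version  (1B, 1-aligned); 5..6  attrs  (1B, 1-aligned); 6..8  -- tail padding (2B); sizeof = 8, alignof = 4
0..4  crc  (4B, 4-aligned)
4..12  signature  (8B, 4-aligned)
12..64  offset  (52B, 4-aligned)
64..66  inode  (2B, 2-aligned)
66..68  -- padding (2B)
68..72  n_entries  (4B, 4-aligned)
72..73  mtime  (1B, 1-aligned)
73..76  -- tail padding (3B)
sizeof = 76, alignof = 4
— Meta2 —
0..52  offset  (52B, 4-aligned)
52..60  signature  (8B, 4-aligned)
60..64  crc  (4B, 4-aligned)
64..68  n_entries  (4B, 4-aligned)
68..70  inode  (2B, 2-aligned)
70..71  mtime  (1B, 1-aligned)
71..72  -- tail padding (1B)
sizeof = 72, alignof = 4
76 − 72 = 4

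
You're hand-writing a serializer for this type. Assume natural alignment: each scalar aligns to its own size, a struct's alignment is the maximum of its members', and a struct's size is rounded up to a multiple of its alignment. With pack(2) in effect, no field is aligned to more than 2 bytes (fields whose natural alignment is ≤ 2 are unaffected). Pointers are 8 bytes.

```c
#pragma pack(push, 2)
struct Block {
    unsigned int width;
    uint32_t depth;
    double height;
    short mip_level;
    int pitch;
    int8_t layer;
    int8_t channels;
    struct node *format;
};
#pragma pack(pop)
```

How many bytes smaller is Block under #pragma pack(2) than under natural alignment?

8

natural layout:
  0..4  width  (4B, 4-aligned)
  4..8  depth  (4B, 4-aligned)
  8..16  height  (8B, 8-aligned)
  16..18  mip_level  (2B, 2-aligned)
  18..20  -- padding (2B)
  20..24  pitch  (4B, 4-aligned)
  24..25  layer  (1B, 1-aligned)
  25..26  channels  (1B, 1-aligned)
  26..32  -- padding (6B)
  32..40  format  (8B, 8-aligned)
  sizeof = 40, alignof = 8
packed(2) layout:
  0..4  width  (4B, 2-aligned)
  4..8  depth  (4B, 2-aligned)
  8..16  height  (8B, 2-aligned)
  16..18  mip_level  (2B, 2-aligned)
  18..22  pitch  (4B, 2-aligned)
  22..23  layer  (1B, 1-aligned)
  23..24  channels  (1B, 1-aligned)
  24..32  format  (8B, 2-aligned)
  sizeof = 32, alignof = 2
40 − 32 = 8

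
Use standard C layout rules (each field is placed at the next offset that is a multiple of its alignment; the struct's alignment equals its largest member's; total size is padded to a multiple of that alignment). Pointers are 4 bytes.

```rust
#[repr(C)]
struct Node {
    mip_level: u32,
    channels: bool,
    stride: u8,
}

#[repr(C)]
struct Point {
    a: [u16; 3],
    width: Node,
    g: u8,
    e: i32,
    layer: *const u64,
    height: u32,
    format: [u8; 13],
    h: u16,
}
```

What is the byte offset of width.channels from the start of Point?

Node: @0: mip_level [4B, align 4] → 4; @4: channels [1B, align 1] → 5; @5: stride [1B, align 1] → 6; +2 tail pad (align 4); size 8, align 4
@0: a [6B, align 2] → 6
+2 pad (align 4)
@8: width [8B, align 4] → 16
within Node: channels at 4
8 + 4 = 12

12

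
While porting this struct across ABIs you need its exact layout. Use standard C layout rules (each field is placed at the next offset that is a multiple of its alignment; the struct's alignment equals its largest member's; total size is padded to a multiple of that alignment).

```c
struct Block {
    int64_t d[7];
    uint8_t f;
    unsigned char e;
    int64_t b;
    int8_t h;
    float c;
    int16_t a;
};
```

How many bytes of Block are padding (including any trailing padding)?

15

@0: d [56B, align 8] → 56
@56: f [1B, align 1] → 57
@57: e [1B, align 1] → 58
+6 pad (align 8)
@64: b [8B, align 8] → 72
@72: h [1B, align 1] → 73
+3 pad (align 4)
@76: c [4B, align 4] → 80
@80: a [2B, align 2] → 82
+6 tail pad (align 8)
size 88, align 8
data bytes 73, size 88 → padding 15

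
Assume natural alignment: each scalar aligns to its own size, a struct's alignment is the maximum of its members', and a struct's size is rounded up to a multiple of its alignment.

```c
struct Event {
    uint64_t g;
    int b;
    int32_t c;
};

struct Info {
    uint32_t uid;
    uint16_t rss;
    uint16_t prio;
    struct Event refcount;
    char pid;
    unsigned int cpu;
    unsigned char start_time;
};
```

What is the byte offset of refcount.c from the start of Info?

Event: g at 0 (size 8, align 8) → ends 8; b at 8 (size 4, align 4) → ends 12; c at 12 (size 4, align 4) → ends 16; total 16 bytes, alignment 8
uid at 0 (size 4, align 4) → ends 4
rss at 4 (size 2, align 2) → ends 6
prio at 6 (size 2, align 2) → ends 8
refcount at 8 (size 16, align 8) → ends 24
within Event: c at 12
8 + 12 = 20

20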